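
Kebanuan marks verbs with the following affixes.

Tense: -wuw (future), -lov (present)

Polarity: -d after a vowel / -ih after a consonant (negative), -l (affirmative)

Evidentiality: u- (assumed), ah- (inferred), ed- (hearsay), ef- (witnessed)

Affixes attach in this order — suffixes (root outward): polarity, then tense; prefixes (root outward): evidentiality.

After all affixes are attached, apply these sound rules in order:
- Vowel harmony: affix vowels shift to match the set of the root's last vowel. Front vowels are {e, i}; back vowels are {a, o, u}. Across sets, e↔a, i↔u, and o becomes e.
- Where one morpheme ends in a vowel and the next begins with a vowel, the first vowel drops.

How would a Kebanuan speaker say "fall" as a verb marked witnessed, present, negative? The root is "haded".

efhadedihlev

Attach evidentiality witnessed ef- → efhaded.
Attach polarity negative -ih (after consonant 'd') → efhadedih.
Attach tense present -lov → efhadedihlov.
Apply vowel harmony: efhadedihlov → efhadedihlev.
Vowel deletion: no change.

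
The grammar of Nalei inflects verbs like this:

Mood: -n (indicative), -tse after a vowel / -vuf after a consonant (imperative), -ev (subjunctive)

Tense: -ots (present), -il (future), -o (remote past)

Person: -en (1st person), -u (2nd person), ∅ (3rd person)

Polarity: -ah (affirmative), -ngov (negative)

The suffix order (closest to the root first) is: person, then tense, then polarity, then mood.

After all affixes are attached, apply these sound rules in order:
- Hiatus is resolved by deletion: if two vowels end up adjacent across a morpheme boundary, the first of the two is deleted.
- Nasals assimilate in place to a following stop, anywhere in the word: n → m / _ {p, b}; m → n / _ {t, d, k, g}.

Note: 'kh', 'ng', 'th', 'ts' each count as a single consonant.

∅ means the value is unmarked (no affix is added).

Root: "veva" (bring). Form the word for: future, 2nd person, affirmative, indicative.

vevilahn

Attach person 2nd person -u → vevau.
Attach tense future -il → vevauil.
Attach polarity affirmative -ah → vevauilah.
Attach mood indicative -n → vevauilahn.
Apply vowel deletion: vevauilahn → vevilahn.
Nasal assimilation: no change.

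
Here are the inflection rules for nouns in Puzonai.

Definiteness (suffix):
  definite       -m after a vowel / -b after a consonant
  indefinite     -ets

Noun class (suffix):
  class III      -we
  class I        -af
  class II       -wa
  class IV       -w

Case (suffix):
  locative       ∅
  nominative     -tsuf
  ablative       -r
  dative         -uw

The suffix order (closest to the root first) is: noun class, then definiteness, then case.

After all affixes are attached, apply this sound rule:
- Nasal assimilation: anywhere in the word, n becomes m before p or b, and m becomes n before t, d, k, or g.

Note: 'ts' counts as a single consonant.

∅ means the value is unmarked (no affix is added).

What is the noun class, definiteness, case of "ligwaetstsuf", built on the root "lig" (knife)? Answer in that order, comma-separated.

Segment: lig-wa-ets-tsuf.
noun class: -wa → class II.
definiteness: -ets → indefinite.
case: -tsuf → nominative.

class II, indefinite, nominative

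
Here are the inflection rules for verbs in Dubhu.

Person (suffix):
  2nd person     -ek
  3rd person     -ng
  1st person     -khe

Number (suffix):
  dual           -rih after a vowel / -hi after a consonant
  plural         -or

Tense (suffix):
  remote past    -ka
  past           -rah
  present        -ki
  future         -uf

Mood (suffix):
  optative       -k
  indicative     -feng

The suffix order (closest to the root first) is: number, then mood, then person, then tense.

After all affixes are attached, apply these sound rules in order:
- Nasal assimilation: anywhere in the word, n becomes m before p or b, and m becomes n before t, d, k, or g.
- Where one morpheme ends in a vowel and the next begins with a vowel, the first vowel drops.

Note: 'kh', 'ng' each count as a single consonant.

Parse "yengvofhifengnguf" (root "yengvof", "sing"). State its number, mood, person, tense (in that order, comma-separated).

dual, indicative, 3rd person, future

Segment: yengvof-hi-feng-ng-uf.
number: -rih/hi → dual.
mood: -feng → indicative.
person: -ng → 3rd person.
tense: -uf → future.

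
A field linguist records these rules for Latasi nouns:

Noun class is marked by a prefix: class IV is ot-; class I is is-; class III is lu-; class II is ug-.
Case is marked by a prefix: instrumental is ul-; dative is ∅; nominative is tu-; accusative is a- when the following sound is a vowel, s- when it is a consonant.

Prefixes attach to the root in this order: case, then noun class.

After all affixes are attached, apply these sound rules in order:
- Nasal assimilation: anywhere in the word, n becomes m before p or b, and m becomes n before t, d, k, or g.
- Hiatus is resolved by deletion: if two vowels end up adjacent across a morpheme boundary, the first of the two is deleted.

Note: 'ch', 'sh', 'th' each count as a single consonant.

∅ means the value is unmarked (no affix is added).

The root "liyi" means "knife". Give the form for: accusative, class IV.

Attach case accusative s- (before consonant 'l') → sliyi.
Attach noun class class IV ot- → otsliyi.
Nasal assimilation: no change.
Vowel deletion: no change.

otsliyi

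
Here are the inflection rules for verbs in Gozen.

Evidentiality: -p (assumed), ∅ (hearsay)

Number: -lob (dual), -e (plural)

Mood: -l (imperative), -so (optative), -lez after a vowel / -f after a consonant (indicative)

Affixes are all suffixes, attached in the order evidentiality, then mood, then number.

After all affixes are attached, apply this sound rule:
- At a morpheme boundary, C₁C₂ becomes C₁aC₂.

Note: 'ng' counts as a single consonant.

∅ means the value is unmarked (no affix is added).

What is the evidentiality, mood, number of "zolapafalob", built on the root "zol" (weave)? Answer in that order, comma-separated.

assumed, indicative, dual

Segment: zol-p-f-lob.
evidentiality: -p → assumed.
mood: -lez/f → indicative.
number: -lob → dual.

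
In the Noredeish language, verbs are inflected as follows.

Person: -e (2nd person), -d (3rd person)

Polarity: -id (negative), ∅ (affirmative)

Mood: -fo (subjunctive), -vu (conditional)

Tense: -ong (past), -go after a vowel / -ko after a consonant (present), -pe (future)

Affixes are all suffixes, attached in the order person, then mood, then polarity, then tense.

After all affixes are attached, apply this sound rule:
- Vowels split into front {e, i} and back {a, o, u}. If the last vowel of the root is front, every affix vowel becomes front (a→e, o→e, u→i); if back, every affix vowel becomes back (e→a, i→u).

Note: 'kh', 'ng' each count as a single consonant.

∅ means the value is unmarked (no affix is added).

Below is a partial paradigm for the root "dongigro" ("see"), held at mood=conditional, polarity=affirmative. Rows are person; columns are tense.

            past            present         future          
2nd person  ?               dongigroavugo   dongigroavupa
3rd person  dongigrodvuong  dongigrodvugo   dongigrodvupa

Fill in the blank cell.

Attach person 2nd person -e → dongigroe.
Attach mood conditional -vu → dongigroevu.
polarity = affirmative: zero marking, form stays dongigroevu.
Attach tense past -ong → dongigroevuong.
Apply vowel harmony: dongigroevuong → dongigroavuong.

dongigroavuong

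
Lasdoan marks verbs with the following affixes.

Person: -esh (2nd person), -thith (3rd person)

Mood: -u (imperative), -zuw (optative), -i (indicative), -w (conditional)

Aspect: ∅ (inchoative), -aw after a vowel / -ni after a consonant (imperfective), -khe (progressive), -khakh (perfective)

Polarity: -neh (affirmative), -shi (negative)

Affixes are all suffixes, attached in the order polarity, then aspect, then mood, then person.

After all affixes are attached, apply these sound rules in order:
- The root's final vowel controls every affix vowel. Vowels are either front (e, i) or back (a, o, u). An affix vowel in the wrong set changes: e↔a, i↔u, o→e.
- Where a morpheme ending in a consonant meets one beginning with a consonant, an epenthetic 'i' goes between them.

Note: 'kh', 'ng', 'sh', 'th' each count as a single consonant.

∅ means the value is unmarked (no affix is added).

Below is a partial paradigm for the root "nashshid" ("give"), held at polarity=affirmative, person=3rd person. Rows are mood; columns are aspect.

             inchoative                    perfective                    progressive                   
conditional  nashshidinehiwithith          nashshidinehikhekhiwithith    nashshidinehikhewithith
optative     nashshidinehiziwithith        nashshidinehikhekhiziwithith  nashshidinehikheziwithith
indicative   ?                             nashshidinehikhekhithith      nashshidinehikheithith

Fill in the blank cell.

Attach polarity affirmative -neh → nashshidneh.
aspect = inchoative: zero marking, form stays nashshidneh.
Attach mood indicative -i → nashshidnehi.
Attach person 3rd person -thith → nashshidnehithith.
Vowel harmony: no change.
Apply epenthesis: nashshidnehithith → nashshidinehithith.

nashshidinehithith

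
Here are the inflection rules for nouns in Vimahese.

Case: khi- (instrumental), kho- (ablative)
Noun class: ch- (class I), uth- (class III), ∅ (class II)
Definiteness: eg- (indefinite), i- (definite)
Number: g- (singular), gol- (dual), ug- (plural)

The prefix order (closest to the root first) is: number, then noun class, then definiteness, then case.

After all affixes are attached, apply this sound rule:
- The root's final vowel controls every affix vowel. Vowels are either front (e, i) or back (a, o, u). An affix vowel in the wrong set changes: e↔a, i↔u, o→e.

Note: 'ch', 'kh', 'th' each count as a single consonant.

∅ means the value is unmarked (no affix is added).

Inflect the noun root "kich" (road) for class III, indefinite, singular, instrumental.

khiegithgkich

Attach number singular g- → gkich.
Attach noun class class III uth- → uthgkich.
Attach definiteness indefinite eg- → eguthgkich.
Attach case instrumental khi- → khieguthgkich.
Apply vowel harmony: khieguthgkich → khiegithgkich.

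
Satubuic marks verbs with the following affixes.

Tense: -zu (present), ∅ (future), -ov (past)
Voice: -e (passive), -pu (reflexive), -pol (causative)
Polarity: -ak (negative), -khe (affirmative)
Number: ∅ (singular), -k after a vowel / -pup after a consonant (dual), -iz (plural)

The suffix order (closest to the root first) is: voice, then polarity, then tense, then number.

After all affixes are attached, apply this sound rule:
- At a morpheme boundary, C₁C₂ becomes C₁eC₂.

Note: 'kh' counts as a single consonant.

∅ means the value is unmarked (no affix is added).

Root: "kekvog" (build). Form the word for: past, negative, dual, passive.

kekvogeakovepup

Attach voice passive -e → kekvoge.
Attach polarity negative -ak → kekvogeak.
Attach tense past -ov → kekvogeakov.
Attach number dual -pup (after consonant 'v') → kekvogeakovpup.
Apply epenthesis: kekvogeakovpup → kekvogeakovepup.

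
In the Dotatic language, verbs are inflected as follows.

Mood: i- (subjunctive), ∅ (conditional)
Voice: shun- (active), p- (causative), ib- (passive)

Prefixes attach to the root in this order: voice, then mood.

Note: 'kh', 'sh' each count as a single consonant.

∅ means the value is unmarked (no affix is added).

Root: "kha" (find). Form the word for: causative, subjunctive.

Attach voice causative p- → pkha.
Attach mood subjunctive i- → ipkha.

ipkha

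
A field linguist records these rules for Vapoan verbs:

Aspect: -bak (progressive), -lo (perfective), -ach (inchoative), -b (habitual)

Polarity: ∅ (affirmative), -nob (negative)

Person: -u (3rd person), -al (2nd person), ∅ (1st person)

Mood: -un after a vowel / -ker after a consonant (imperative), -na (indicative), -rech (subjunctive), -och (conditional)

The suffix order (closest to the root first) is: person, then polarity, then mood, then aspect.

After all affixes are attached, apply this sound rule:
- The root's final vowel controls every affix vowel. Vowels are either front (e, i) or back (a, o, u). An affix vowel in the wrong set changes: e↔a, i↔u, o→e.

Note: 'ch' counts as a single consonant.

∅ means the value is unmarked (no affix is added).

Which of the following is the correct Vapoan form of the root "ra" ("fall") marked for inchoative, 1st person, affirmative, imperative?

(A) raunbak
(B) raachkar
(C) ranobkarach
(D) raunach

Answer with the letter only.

D

person = 1st person: zero marking, form stays ra.
polarity = affirmative: zero marking, form stays ra.
Attach mood imperative -un (after vowel 'a') → raun.
Attach aspect inchoative -ach → raunach.
Vowel harmony: no change.
So the correct form is raunach, option (D).
(B) raachkar is wrong: it has the affixes in the wrong order.
(C) ranobkarach is wrong: it uses negative instead of affirmative for polarity.
(A) raunbak is wrong: it uses progressive instead of inchoative for aspect.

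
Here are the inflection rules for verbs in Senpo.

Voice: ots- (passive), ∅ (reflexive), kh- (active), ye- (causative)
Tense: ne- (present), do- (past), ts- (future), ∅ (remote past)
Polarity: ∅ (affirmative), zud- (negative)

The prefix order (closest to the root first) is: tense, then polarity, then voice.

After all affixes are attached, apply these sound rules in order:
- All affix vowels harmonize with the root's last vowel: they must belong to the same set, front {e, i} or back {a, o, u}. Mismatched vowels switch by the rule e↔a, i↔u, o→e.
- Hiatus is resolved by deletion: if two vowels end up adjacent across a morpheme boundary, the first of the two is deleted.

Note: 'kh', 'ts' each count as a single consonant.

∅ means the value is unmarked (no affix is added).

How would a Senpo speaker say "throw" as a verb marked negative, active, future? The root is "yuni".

khzidtsyuni

Attach tense future ts- → tsyuni.
Attach polarity negative zud- → zudtsyuni.
Attach voice active kh- → khzudtsyuni.
Apply vowel harmony: khzudtsyuni → khzidtsyuni.
Vowel deletion: no change.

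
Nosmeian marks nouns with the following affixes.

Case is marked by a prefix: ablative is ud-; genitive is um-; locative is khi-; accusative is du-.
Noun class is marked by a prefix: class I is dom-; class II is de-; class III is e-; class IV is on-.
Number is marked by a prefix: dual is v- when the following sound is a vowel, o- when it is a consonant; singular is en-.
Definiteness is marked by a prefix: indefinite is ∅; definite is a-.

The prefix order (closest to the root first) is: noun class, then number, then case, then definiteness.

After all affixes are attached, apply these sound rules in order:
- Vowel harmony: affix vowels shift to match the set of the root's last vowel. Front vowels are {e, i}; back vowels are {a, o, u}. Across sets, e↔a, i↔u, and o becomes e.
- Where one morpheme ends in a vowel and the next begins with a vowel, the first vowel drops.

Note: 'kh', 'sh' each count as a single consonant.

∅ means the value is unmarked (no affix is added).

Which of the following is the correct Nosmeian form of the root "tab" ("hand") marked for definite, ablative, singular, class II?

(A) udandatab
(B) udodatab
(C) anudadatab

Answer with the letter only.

A

Attach noun class class II de- → detab.
Attach number singular en- → endetab.
Attach case ablative ud- → udendetab.
Attach definiteness definite a- → audendetab.
Apply vowel harmony: audendetab → audandatab.
Apply vowel deletion: audandatab → udandatab.
So the correct form is udandatab, option (A).
(B) udodatab is wrong: it uses dual instead of singular for number.
(C) anudadatab is wrong: it has the affixes in the wrong order.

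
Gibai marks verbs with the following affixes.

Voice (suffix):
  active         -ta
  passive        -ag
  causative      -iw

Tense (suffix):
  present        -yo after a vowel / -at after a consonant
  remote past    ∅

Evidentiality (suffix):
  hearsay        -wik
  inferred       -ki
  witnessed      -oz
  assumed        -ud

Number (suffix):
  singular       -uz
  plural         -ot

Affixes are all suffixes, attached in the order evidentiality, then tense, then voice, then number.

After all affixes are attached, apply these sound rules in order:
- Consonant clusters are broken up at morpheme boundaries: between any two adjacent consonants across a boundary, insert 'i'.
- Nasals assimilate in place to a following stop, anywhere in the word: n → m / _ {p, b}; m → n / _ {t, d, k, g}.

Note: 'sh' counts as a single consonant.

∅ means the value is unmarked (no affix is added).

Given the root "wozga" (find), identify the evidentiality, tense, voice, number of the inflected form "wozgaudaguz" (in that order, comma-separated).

Segment: wozga-ud-ag-uz.
evidentiality: -ud → assumed.
tense: ∅ → remote past.
voice: -ag → passive.
number: -uz → singular.

assumed, remote past, passive, singular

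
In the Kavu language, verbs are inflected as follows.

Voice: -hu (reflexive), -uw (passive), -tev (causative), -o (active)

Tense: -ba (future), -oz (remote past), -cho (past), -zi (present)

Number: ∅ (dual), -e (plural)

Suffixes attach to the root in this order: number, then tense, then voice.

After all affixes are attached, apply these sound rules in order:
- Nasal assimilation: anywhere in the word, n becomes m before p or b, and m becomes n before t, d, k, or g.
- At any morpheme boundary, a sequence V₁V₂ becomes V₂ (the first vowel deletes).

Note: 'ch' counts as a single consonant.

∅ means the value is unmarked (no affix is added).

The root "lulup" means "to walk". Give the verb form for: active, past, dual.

number = dual: zero marking, form stays lulup.
Attach tense past -cho → lulupcho.
Attach voice active -o → lulupchoo.
Nasal assimilation: no change.
Apply vowel deletion: lulupchoo → lulupcho.

lulupcho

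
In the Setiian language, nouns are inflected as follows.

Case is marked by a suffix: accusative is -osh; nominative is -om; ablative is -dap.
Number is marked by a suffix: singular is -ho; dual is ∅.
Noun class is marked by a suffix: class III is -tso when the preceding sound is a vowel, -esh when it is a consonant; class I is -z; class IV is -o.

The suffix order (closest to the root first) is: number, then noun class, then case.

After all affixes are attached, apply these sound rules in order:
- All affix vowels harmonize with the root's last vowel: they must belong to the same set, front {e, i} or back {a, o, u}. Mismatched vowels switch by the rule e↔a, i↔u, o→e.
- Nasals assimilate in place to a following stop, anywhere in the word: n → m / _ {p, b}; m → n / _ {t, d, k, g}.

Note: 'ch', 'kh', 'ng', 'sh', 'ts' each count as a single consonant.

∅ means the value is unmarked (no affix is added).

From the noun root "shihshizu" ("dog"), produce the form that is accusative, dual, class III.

shihshizutsoosh

number = dual: zero marking, form stays shihshizu.
Attach noun class class III -tso (after vowel 'u') → shihshizutso.
Attach case accusative -osh → shihshizutsoosh.
Vowel harmony: no change.
Nasal assimilation: no change.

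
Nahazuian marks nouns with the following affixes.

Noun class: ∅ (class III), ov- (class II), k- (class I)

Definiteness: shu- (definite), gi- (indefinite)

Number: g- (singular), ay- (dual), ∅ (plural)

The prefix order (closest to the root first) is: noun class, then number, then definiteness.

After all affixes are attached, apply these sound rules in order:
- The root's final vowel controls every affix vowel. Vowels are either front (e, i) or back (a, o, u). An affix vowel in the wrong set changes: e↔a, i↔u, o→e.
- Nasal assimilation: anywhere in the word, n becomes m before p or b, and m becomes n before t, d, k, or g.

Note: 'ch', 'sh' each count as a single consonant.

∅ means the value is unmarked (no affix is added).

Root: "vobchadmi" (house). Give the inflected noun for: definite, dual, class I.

shieykvobchadmi

Attach noun class class I k- → kvobchadmi.
Attach number dual ay- → aykvobchadmi.
Attach definiteness definite shu- → shuaykvobchadmi.
Apply vowel harmony: shuaykvobchadmi → shieykvobchadmi.
Nasal assimilation: no change.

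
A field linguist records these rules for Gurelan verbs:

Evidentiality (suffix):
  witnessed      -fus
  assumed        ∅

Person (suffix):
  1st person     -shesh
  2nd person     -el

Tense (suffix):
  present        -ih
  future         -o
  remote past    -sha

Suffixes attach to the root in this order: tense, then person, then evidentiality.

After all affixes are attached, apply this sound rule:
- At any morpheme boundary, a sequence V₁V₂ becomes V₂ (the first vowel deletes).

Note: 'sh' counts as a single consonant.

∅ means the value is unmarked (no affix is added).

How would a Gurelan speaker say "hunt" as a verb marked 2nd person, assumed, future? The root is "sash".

Attach tense future -o → sasho.
Attach person 2nd person -el → sashoel.
evidentiality = assumed: zero marking, form stays sashoel.
Apply vowel deletion: sashoel → sashel.

sashel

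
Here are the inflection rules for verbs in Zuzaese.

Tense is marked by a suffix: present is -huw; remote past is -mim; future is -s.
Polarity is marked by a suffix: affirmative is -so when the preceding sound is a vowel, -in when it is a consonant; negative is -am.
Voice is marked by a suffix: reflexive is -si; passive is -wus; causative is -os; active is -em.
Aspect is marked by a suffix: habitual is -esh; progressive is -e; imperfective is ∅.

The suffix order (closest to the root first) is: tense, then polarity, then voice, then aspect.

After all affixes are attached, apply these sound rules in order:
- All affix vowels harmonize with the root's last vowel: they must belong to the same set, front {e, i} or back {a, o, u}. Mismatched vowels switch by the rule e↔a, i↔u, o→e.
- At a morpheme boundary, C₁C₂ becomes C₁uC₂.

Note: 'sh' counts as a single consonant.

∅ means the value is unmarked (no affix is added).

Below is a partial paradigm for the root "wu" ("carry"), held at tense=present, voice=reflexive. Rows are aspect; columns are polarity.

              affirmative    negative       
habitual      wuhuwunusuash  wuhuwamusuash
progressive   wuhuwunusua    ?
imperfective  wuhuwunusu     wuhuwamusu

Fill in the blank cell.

Attach tense present -huw → wuhuw.
Attach polarity negative -am → wuhuwam.
Attach voice reflexive -si → wuhuwamsi.
Attach aspect progressive -e → wuhuwamsie.
Apply vowel harmony: wuhuwamsie → wuhuwamsua.
Apply epenthesis: wuhuwamsua → wuhuwamusua.

wuhuwamusua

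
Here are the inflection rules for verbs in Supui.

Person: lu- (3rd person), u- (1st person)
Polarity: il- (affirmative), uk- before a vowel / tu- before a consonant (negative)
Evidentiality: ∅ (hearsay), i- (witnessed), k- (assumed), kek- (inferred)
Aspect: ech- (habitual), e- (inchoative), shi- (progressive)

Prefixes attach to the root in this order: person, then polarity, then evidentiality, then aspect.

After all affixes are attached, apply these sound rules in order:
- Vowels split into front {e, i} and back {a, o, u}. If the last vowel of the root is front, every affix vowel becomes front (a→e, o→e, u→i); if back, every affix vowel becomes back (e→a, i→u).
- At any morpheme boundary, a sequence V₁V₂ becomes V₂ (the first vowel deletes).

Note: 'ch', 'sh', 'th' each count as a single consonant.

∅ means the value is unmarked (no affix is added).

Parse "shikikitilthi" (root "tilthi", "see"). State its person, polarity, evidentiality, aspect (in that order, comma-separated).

1st person, negative, assumed, progressive

Segment: shi-k-uk-u-tilthi.
person: u- → 1st person.
polarity: uk/tu- → negative.
evidentiality: k- → assumed.
aspect: shi- → progressive.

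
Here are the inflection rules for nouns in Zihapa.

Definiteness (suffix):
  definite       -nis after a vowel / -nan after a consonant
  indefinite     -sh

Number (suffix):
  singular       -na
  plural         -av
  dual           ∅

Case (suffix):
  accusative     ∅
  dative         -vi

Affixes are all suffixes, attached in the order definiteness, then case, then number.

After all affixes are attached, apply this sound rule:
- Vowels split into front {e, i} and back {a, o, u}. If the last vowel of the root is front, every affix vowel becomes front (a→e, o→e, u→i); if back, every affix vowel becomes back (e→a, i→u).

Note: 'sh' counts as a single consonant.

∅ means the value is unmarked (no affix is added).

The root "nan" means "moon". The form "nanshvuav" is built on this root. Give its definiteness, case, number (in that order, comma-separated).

Segment: nan-sh-vi-av.
definiteness: -sh → indefinite.
case: -vi → dative.
number: -av → plural.

indefinite, dative, plural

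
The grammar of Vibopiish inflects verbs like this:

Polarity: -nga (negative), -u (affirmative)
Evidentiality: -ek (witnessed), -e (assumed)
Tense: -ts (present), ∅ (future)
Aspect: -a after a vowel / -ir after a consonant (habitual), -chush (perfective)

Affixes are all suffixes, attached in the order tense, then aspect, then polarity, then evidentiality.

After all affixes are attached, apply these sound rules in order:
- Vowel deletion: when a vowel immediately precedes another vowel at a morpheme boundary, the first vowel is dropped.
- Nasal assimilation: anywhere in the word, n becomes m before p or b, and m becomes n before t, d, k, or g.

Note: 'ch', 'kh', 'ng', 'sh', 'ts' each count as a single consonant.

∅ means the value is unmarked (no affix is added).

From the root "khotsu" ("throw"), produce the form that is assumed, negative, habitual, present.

khotsutsirnge

Attach tense present -ts → khotsuts.
Attach aspect habitual -ir (after consonant 'ts') → khotsutsir.
Attach polarity negative -nga → khotsutsirnga.
Attach evidentiality assumed -e → khotsutsirngae.
Apply vowel deletion: khotsutsirngae → khotsutsirnge.
Nasal assimilation: no change.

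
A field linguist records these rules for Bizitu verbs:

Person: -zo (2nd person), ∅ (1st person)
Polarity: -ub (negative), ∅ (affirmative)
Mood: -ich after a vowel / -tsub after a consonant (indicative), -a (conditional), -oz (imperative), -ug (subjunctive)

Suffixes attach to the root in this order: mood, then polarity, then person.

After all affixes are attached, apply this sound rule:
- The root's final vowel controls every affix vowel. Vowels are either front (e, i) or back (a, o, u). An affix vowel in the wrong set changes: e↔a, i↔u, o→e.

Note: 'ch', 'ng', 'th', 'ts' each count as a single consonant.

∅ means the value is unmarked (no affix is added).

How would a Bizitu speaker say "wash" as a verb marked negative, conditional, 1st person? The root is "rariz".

rarizeib

Attach mood conditional -a → rariza.
Attach polarity negative -ub → rarizaub.
person = 1st person: zero marking, form stays rarizaub.
Apply vowel harmony: rarizaub → rarizeib.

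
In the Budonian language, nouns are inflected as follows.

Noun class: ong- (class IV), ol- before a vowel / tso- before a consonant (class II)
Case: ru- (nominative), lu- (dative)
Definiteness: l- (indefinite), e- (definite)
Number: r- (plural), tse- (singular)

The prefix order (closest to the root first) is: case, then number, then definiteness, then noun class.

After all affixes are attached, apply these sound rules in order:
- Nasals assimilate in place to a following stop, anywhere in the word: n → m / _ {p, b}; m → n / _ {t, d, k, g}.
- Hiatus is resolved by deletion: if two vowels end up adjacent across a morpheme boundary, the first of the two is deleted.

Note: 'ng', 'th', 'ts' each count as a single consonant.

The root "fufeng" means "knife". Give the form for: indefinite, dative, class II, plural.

Attach case dative lu- → lufufeng.
Attach number plural r- → rlufufeng.
Attach definiteness indefinite l- → lrlufufeng.
Attach noun class class II tso- (before consonant 'l') → tsolrlufufeng.
Nasal assimilation: no change.
Vowel deletion: no change.

tsolrlufufeng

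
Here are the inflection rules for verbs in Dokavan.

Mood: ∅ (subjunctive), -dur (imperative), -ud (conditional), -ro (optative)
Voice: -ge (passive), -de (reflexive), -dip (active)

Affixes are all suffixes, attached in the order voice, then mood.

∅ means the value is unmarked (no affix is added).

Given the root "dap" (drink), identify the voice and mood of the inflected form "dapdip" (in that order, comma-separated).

Segment: dap-dip.
voice: -dip → active.
mood: ∅ → subjunctive.

active, subjunctive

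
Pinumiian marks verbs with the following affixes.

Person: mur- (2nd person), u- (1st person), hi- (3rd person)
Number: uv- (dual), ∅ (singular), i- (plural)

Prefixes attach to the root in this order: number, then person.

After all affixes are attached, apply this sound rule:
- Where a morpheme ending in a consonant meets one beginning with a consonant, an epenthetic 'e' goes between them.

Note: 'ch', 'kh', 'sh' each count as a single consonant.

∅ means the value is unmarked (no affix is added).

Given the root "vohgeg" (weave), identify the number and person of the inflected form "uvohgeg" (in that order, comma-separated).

Segment: u-vohgeg.
number: ∅ → singular.
person: u- → 1st person.

singular, 1st person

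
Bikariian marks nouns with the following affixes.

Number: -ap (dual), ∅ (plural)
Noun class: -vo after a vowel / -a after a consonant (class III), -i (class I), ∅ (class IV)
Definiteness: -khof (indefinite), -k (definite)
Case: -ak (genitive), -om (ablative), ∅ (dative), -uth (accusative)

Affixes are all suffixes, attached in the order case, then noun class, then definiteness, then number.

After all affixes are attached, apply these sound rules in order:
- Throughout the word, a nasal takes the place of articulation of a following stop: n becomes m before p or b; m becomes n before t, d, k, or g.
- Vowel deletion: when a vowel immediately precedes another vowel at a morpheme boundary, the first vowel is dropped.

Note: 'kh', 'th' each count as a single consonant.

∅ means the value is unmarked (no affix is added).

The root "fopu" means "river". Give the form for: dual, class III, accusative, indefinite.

foputhakhofap

Attach case accusative -uth → fopuuth.
Attach noun class class III -a (after consonant 'th') → fopuutha.
Attach definiteness indefinite -khof → fopuuthakhof.
Attach number dual -ap → fopuuthakhofap.
Nasal assimilation: no change.
Apply vowel deletion: fopuuthakhofap → foputhakhofap.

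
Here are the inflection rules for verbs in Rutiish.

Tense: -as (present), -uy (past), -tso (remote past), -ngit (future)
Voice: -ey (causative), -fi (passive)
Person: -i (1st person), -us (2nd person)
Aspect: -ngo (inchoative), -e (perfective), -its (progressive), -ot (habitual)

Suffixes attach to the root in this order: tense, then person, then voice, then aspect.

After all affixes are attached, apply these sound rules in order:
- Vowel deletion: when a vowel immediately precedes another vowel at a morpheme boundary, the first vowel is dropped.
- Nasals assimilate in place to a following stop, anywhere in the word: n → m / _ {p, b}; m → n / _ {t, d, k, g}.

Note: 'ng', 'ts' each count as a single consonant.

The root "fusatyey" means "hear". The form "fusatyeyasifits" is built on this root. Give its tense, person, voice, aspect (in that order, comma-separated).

present, 1st person, passive, progressive

Segment: fusatyey-as-i-fi-its.
tense: -as → present.
person: -i → 1st person.
voice: -fi → passive.
aspect: -its → progressive.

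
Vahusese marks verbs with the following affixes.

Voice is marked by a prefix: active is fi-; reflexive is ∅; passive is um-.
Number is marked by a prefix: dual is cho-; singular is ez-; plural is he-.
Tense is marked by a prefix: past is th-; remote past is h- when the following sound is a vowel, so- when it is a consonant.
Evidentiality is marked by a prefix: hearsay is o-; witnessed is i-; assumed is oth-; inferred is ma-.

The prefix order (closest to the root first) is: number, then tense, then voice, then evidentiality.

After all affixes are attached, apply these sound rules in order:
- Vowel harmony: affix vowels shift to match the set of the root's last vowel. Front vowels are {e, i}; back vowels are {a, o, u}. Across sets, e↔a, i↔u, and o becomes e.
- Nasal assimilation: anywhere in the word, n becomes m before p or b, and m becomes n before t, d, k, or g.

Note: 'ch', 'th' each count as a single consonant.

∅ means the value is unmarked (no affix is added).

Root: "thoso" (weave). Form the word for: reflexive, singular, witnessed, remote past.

Attach number singular ez- → ezthoso.
Attach tense remote past h- (before vowel 'e') → hezthoso.
voice = reflexive: zero marking, form stays hezthoso.
Attach evidentiality witnessed i- → ihezthoso.
Apply vowel harmony: ihezthoso → uhazthoso.
Nasal assimilation: no change.

uhazthoso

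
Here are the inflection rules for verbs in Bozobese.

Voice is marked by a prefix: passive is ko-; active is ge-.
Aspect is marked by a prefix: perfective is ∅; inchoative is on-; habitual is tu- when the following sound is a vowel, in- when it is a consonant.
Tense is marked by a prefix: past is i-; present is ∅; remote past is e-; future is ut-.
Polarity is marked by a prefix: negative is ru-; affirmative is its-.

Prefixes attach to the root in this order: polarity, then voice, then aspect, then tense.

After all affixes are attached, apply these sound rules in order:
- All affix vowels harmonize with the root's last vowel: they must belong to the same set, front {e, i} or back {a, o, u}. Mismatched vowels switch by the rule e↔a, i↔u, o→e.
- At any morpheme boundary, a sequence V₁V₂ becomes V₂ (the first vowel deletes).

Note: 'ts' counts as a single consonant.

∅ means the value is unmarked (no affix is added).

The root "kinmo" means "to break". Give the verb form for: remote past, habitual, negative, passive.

Attach polarity negative ru- → rukinmo.
Attach voice passive ko- → korukinmo.
Attach aspect habitual in- (before consonant 'k') → inkorukinmo.
Attach tense remote past e- → einkorukinmo.
Apply vowel harmony: einkorukinmo → aunkorukinmo.
Apply vowel deletion: aunkorukinmo → unkorukinmo.

unkorukinmo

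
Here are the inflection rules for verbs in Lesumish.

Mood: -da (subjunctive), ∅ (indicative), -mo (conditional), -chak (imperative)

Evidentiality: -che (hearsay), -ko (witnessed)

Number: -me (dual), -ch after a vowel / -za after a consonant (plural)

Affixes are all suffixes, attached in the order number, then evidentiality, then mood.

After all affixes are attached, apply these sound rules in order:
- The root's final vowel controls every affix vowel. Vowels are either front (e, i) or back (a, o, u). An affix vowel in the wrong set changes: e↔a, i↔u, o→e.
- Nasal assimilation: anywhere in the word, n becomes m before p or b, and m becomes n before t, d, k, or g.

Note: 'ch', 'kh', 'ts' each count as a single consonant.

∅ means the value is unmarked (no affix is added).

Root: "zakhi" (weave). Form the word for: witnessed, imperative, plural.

zakhichkechek

Attach number plural -ch (after vowel 'i') → zakhich.
Attach evidentiality witnessed -ko → zakhichko.
Attach mood imperative -chak → zakhichkochak.
Apply vowel harmony: zakhichkochak → zakhichkechek.
Nasal assimilation: no change.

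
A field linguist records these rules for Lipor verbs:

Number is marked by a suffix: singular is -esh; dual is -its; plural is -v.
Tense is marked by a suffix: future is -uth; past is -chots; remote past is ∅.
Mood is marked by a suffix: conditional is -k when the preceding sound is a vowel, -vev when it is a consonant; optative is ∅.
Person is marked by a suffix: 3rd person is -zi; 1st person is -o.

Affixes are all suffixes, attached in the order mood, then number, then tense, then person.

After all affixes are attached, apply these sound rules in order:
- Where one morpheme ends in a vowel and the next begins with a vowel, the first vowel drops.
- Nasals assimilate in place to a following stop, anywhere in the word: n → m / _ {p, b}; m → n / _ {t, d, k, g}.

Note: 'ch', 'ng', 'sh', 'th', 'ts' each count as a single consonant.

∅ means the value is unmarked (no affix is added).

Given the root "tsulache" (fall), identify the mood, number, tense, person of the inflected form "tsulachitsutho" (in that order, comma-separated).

Segment: tsulache-its-uth-o.
mood: ∅ → optative.
number: -its → dual.
tense: -uth → future.
person: -o → 1st person.

optative, dual, future, 1st person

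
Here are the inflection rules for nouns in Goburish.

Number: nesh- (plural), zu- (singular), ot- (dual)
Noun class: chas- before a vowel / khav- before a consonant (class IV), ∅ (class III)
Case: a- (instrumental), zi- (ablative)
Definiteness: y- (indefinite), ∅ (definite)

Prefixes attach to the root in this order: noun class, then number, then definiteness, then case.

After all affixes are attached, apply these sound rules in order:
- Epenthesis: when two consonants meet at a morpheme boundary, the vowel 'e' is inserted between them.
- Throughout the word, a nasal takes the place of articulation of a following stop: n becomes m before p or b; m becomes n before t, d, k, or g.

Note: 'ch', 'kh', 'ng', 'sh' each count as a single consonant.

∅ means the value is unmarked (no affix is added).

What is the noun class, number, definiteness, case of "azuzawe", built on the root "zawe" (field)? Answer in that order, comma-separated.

class III, singular, definite, instrumental

Segment: a-zu-zawe.
noun class: ∅ → class III.
number: zu- → singular.
definiteness: ∅ → definite.
case: a- → instrumental.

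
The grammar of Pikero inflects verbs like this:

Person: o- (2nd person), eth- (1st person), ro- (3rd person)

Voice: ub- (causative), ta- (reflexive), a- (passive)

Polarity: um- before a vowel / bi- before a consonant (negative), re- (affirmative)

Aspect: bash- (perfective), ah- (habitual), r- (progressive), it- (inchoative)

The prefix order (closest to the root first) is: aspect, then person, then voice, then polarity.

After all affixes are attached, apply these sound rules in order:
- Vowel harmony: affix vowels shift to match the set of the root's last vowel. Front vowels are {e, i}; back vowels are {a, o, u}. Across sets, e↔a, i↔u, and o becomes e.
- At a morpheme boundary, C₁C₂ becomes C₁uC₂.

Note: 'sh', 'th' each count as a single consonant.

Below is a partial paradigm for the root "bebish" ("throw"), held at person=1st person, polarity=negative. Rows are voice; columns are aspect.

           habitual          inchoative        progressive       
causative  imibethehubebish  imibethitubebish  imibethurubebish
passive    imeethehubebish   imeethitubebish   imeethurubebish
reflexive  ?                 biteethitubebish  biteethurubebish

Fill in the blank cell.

Attach aspect habitual ah- → ahbebish.
Attach person 1st person eth- → ethahbebish.
Attach voice reflexive ta- → taethahbebish.
Attach polarity negative bi- (before consonant 't') → bitaethahbebish.
Apply vowel harmony: bitaethahbebish → biteethehbebish.
Apply epenthesis: biteethehbebish → biteethehubebish.

biteethehubebish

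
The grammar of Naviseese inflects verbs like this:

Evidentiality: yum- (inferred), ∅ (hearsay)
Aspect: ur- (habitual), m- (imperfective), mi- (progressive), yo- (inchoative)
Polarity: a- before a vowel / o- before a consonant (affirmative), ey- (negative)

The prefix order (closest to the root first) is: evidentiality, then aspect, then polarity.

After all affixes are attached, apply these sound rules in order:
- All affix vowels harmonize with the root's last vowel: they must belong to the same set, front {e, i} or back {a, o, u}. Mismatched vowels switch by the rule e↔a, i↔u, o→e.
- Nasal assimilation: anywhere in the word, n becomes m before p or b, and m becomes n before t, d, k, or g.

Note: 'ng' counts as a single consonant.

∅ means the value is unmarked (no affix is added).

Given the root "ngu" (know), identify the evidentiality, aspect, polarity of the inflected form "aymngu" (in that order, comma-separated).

Segment: ey-m-ngu.
evidentiality: ∅ → hearsay.
aspect: m- → imperfective.
polarity: ey- → negative.

hearsay, imperfective, negative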